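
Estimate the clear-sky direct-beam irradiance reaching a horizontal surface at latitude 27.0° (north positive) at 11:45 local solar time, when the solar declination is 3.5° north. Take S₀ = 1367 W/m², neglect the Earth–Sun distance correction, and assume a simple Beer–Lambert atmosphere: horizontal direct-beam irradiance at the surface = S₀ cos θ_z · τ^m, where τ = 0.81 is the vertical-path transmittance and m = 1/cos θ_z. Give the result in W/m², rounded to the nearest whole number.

Hour angle H = 15° × (11.75 − 12) = -3.75°.
With φ = 27.0°, δ = 3.5°, H = -3.75°: sin φ sin δ = 0.0277, cos φ cos δ cos H = 0.8874, so cos θ_z = 0.9151.
Air mass m = 1/cos θ_z = 1/0.9151 = 1.093; τ^m = 0.81^1.093 = 0.7943.
Surface direct beam = 1367 × 0.9151 × 0.7943 = 993.62 W/m².

994 W/m²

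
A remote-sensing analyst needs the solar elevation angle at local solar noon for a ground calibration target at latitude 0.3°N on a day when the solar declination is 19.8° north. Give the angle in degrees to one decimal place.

At local solar noon the hour angle is zero, so the elevation is 90° − |φ − δ| = 90° − |0.3° − (19.8°)| = 90° − 19.5° = 70.5°.

70.5°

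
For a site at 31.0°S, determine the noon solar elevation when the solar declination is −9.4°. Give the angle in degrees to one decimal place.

At local solar noon the hour angle is zero, so the elevation is 90° − |φ − δ| = 90° − |-31.0° − (-9.4°)| = 90° − 21.6° = 68.4°.

68.4°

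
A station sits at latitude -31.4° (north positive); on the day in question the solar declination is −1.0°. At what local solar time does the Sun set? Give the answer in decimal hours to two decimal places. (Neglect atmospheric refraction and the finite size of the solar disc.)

cos H_s = −tan(-31.4°) · tan(-1.0°) = -0.0107, so H_s = arccos(-0.0107) = 90.61°.
Sunset is at 12 + H_s/15 = 12 + 6.041 = 18.041 h local solar time.

18.04 h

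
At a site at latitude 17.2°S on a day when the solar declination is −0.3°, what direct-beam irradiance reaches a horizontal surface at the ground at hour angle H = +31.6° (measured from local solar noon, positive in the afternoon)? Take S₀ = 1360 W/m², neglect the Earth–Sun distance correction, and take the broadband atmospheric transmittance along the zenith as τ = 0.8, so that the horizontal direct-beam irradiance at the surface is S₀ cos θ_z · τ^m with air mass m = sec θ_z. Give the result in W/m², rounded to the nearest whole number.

cos θ_z = sin φ sin δ + cos φ cos δ cos H = (-0.2957)(-0.0052) + (0.9553)(1.0000)(0.8517) = 0.8152.
Air mass m = 1/cos θ_z = 1/0.8152 = 1.227; τ^m = 0.8^1.227 = 0.7605.
Surface direct beam = 1360 × 0.8152 × 0.7605 = 843.15 W/m².

843 W/m²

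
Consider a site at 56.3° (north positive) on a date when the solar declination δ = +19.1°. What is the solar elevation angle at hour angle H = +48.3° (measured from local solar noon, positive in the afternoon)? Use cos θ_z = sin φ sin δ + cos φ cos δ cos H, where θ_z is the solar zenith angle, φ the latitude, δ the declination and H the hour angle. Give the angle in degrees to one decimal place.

cos θ_z = sin(56.3°) sin(19.1°) + cos(56.3°) cos(19.1°) cos(48.30°) = 0.2722 + 0.3488 = 0.6210.
θ_z = arccos(0.6210) = 51.61°, so the elevation is 90° − 51.61° = 38.39°.

38.4°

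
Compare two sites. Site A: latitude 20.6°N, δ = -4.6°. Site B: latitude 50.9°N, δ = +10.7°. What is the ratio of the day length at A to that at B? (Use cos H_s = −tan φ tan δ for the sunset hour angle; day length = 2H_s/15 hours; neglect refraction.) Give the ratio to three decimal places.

A: H_s = arccos(−tan 20.6° · tan -4.6°) = 88.27°, so 2H_s/15 = 11.7693 h.
B: H_s = arccos(−tan 50.9° · tan 10.7°) = 103.44°, so 2H_s/15 = 13.7920 h.
Ratio A/B = 11.7693 / 13.7920 = 0.8533.

0.853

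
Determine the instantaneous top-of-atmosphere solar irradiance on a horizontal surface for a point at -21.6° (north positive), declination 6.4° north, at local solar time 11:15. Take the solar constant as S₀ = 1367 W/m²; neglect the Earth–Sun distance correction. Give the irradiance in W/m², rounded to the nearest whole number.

1183 W/m²

Hour angle H = 15° × (11.25 − 12) = -11.25°.
cos θ_z = sin φ sin δ + cos φ cos δ cos H = (-0.3681)(0.1115) + (0.9298)(0.9938)(0.9808) = 0.8653.
Top-of-atmosphere irradiance = S₀ cos θ_z = 1367 × 0.8653 = 1182.87 W/m².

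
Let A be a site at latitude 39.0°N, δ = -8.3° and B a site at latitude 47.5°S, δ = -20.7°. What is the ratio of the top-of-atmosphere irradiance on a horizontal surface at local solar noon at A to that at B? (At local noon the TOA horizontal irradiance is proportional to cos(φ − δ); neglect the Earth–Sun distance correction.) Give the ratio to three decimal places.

0.760

A: cos θ_z = cos(39.0° − (-8.3°)) = 0.6782.
B: cos θ_z = cos(-47.5° − (-20.7°)) = 0.8926.
Ratio A/B = 0.6782 / 0.8926 = 0.7598.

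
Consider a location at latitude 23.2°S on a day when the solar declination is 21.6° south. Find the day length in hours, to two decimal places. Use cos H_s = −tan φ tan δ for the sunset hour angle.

−tan φ tan δ = −(-0.4286)(-0.3959) = -0.1697; H_s = arccos(-0.1697) = 99.77°.
Day length = 2 H_s / 15° h⁻¹ = 199.54° / 15 = 13.303 h.

13.30 hours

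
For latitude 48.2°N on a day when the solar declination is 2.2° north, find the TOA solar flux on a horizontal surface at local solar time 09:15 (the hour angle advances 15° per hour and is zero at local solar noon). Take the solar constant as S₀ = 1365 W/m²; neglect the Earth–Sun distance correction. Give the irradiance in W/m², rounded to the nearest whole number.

Hour angle H = 15° × (9.25 − 12) = -41.25°.
cos θ_z = sin φ sin δ + cos φ cos δ cos H = (0.7455)(0.0384) + (0.6665)(0.9993)(0.7518) = 0.5294.
Top-of-atmosphere irradiance = S₀ cos θ_z = 1365 × 0.5294 = 722.63 W/m².

723 W/m²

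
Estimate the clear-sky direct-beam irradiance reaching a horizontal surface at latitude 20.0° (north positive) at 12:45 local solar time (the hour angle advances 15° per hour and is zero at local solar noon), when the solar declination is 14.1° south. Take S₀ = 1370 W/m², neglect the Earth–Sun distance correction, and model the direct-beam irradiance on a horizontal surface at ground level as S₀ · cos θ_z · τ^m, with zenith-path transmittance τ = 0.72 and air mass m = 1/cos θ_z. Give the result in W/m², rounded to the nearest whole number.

740 W/m²

Hour angle H = 15° × (12.75 − 12) = 11.25°.
cos θ_z = sin φ sin δ + cos φ cos δ cos H = (0.3420)(-0.2436) + (0.9397)(0.9699)(0.9808) = 0.8106.
Air mass m = 1/cos θ_z = 1/0.8106 = 1.234; τ^m = 0.72^1.234 = 0.6667.
Surface direct beam = 1370 × 0.8106 × 0.6667 = 740.39 W/m².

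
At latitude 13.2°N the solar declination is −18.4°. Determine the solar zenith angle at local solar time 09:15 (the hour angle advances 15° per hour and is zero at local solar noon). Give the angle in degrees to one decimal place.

Hour angle H = 15° × (9.25 − 12) = -41.25°.
cos θ_z = sin(13.2°) sin(-18.4°) + cos(13.2°) cos(-18.4°) cos(-41.25°) = -0.0721 + 0.6946 = 0.6225.
θ_z = arccos(0.6225) = 51.50°.

51.5°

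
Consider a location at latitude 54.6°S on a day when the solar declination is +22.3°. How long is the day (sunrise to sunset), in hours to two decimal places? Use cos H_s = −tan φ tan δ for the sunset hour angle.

cos H_s = −tan(-54.6°) · tan(22.3°) = 0.5771, so H_s = arccos(0.5771) = 54.75°.
Day length = 2 H_s / 15° h⁻¹ = 109.50° / 15 = 7.300 h.

7.30 hours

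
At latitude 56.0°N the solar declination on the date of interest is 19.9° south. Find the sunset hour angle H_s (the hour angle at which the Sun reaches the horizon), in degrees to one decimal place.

cos H_s = −tan(56.0°) · tan(-19.9°) = 0.5367, so H_s = arccos(0.5367) = 57.54°.

57.5°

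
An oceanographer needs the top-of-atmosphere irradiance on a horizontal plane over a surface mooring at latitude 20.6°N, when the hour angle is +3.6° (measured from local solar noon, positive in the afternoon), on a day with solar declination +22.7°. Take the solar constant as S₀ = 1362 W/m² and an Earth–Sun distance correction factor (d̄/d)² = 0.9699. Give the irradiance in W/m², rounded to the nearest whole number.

1318 W/m²

With φ = 20.6°, δ = 22.7°, H = 3.60°: sin φ sin δ = 0.1358, cos φ cos δ cos H = 0.8618, so cos θ_z = 0.9976.
Top-of-atmosphere irradiance = S₀ (d̄/d)² cos θ_z = 1362 × 0.9699 × 0.9976 = 1317.83 W/m².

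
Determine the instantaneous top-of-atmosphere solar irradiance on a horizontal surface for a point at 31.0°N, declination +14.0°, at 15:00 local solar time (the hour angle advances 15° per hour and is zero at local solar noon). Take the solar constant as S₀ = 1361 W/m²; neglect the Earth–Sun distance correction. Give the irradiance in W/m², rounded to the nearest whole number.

Hour angle H = 15° × (15 − 12) = 45.00°.
With φ = 31.0°, δ = 14.0°, H = 45.00°: sin φ sin δ = 0.1246, cos φ cos δ cos H = 0.5881, so cos θ_z = 0.7127.
Top-of-atmosphere irradiance = S₀ cos θ_z = 1361 × 0.7127 = 969.98 W/m².

970 W/m²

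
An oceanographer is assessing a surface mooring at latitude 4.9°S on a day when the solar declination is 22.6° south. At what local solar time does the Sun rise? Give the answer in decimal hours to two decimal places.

The sunset hour angle satisfies cos H_s = −tan φ tan δ = -0.0357, giving H_s = 92.05°.
Sunrise is at 12 − H_s/15 = 12 − 6.137 = 5.863 h local solar time.

5.86 h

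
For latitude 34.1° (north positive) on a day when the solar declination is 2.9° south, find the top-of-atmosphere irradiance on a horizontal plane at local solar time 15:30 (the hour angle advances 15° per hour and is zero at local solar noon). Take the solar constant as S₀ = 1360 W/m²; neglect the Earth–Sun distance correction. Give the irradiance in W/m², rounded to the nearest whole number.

Hour angle H = 15° × (15.5 − 12) = 52.50°.
cos θ_z = sin φ sin δ + cos φ cos δ cos H = (0.5606)(-0.0506) + (0.8281)(0.9987)(0.6088) = 0.4751.
Top-of-atmosphere irradiance = S₀ cos θ_z = 1360 × 0.4751 = 646.14 W/m².

646 W/m²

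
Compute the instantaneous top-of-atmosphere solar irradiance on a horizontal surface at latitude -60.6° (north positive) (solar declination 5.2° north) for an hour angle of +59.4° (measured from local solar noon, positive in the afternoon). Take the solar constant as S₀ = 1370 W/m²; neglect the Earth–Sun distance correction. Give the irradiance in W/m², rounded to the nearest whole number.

With φ = -60.6°, δ = 5.2°, H = 59.40°: sin φ sin δ = -0.0790, cos φ cos δ cos H = 0.2489, so cos θ_z = 0.1699.
Top-of-atmosphere irradiance = S₀ cos θ_z = 1370 × 0.1699 = 232.76 W/m².

233 W/m²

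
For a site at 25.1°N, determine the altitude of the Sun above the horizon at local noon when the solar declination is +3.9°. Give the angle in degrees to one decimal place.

At local solar noon the hour angle is zero, so the elevation is 90° − |φ − δ| = 90° − |25.1° − (3.9°)| = 90° − 21.2° = 68.8°.

68.8°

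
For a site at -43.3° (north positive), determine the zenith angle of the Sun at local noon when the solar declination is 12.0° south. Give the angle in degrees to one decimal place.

31.3°

At local solar noon the hour angle is zero, so the zenith angle is |φ − δ| = |-43.3° − (-12.0°)| = 31.3°.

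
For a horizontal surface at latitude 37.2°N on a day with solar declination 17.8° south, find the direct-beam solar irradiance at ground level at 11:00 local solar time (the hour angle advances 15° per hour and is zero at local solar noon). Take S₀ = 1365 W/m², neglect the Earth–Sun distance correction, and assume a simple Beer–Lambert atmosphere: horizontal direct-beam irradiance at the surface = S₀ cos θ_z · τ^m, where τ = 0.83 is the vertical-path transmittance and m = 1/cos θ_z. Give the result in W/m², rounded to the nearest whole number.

Hour angle H = 15° × (11 − 12) = -15.00°.
With φ = 37.2°, δ = -17.8°, H = -15.00°: sin φ sin δ = -0.1848, cos φ cos δ cos H = 0.7326, so cos θ_z = 0.5478.
Air mass m = 1/cos θ_z = 1/0.5478 = 1.825; τ^m = 0.83^1.825 = 0.7117.
Surface direct beam = 1365 × 0.5478 × 0.7117 = 532.17 W/m².

532 W/m²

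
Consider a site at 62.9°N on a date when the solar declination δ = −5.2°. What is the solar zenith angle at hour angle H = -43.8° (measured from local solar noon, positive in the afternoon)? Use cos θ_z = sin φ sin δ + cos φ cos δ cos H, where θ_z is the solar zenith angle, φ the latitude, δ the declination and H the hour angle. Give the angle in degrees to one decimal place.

cos θ_z = sin(62.9°) sin(-5.2°) + cos(62.9°) cos(-5.2°) cos(-43.80°) = -0.0807 + 0.3274 = 0.2467.
θ_z = arccos(0.2467) = 75.72°.

75.7°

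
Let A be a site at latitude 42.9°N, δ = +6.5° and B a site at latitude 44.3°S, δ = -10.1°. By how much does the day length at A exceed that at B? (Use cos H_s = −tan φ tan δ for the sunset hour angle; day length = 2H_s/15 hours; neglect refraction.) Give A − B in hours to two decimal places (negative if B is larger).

A: H_s = arccos(−tan 42.9° · tan 6.5°) = 96.08°, so 2H_s/15 = 12.8107 h.
B: H_s = arccos(−tan -44.3° · tan -10.1°) = 100.01°, so 2H_s/15 = 13.3347 h.
A − B = 12.8107 − 13.3347 = -0.5240 h.

-0.52 h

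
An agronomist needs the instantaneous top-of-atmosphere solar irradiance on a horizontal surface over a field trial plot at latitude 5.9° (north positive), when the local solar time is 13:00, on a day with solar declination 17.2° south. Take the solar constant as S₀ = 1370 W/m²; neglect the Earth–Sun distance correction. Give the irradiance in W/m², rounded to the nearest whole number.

Hour angle H = 15° × (13 − 12) = 15.00°.
With φ = 5.9°, δ = -17.2°, H = 15.00°: sin φ sin δ = -0.0304, cos φ cos δ cos H = 0.9178, so cos θ_z = 0.8874.
Top-of-atmosphere irradiance = S₀ cos θ_z = 1370 × 0.8874 = 1215.74 W/m².

1216 W/m²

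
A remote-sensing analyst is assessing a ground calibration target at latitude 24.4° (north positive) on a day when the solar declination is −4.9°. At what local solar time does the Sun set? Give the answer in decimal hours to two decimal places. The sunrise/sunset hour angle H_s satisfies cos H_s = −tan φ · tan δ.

17.85 h

The sunset hour angle satisfies cos H_s = −tan φ tan δ = 0.0389, giving H_s = 87.77°.
Sunset is at 12 + H_s/15 = 12 + 5.851 = 17.851 h local solar time.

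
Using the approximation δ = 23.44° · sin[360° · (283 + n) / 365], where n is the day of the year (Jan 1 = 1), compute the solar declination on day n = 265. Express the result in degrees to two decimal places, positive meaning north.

360 × (283 + 265) / 365 = 540.493°; sin(540.493°) = -0.0086.
δ = 23.44 × -0.0086 = -0.202° ≈ -0.20°.

-0.20°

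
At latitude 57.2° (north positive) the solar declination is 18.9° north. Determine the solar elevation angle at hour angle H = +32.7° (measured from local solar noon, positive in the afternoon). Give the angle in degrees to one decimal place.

44.7°

cos θ_z = sin(57.2°) sin(18.9°) + cos(57.2°) cos(18.9°) cos(32.70°) = 0.2723 + 0.4313 = 0.7036.
θ_z = arccos(0.7036) = 45.28°, so the elevation is 90° − 45.28° = 44.72°.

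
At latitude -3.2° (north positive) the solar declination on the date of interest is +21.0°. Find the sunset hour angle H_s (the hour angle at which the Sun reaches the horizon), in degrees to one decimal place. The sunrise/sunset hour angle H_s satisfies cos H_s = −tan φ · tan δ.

88.8°

cos H_s = −tan(-3.2°) · tan(21.0°) = 0.0215, so H_s = arccos(0.0215) = 88.77°.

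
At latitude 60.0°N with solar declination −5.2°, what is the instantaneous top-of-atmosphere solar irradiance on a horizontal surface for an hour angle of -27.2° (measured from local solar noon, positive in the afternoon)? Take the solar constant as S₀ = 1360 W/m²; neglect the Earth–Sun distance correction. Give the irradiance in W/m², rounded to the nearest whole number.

496 W/m²

cos θ_z = sin(60.0°) sin(-5.2°) + cos(60.0°) cos(-5.2°) cos(-27.20°) = -0.0785 + 0.4429 = 0.3644.
Top-of-atmosphere irradiance = S₀ cos θ_z = 1360 × 0.3644 = 495.58 W/m².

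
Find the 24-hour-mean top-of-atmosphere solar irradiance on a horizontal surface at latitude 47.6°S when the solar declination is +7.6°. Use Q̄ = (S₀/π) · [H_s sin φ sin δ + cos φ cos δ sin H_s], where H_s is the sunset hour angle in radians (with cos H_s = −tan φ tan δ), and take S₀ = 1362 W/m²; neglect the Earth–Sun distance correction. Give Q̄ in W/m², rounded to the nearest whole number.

226 W/m²

The sunset hour angle satisfies cos H_s = −tan φ tan δ = 0.1461, giving H_s = 81.60°. In radians, H_s = 1.4242.
H_s sin φ sin δ = 1.4242 × -0.7385 × 0.1323 = -0.1391.
cos φ cos δ sin H_s = 0.6743 × 0.9912 × 0.9893 = 0.6612.
Q̄ = (1362/π) × (-0.1391 + 0.6612) = 433.54 × 0.5221 = 226.35 W/m².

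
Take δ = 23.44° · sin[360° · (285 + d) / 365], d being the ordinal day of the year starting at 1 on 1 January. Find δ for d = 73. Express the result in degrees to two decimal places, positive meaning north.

-2.82°

360 × (285 + 73) / 365 = 353.096°; sin(353.096°) = -0.1202.
δ = 23.44 × -0.1202 = -2.817° ≈ -2.82°.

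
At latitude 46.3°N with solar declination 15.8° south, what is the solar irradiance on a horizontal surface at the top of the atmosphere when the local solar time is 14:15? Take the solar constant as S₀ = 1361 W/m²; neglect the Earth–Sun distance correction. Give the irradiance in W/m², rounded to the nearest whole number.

484 W/m²

Hour angle H = 15° × (14.25 − 12) = 33.75°.
cos θ_z = sin(46.3°) sin(-15.8°) + cos(46.3°) cos(-15.8°) cos(33.75°) = -0.1968 + 0.5527 = 0.3559.
Top-of-atmosphere irradiance = S₀ cos θ_z = 1361 × 0.3559 = 484.38 W/m².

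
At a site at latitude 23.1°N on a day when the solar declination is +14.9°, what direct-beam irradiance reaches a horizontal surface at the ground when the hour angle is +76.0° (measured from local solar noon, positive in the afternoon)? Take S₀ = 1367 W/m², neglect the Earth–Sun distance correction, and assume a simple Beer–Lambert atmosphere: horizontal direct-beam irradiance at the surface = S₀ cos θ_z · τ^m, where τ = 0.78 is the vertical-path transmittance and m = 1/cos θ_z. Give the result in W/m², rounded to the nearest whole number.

197 W/m²

cos θ_z = sin(23.1°) sin(14.9°) + cos(23.1°) cos(14.9°) cos(76.00°) = 0.1009 + 0.2150 = 0.3159.
Air mass m = 1/cos θ_z = 1/0.3159 = 3.166; τ^m = 0.78^3.166 = 0.4554.
Surface direct beam = 1367 × 0.3159 × 0.4554 = 196.66 W/m².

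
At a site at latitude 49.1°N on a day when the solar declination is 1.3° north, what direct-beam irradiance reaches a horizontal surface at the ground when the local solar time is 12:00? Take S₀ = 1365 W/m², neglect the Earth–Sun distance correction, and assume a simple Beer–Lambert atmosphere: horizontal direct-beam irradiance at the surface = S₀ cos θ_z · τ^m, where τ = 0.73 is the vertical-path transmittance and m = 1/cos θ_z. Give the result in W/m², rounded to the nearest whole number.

Hour angle H = 15° × (12 − 12) = 0.00°.
With φ = 49.1°, δ = 1.3°, H = 0.00°: sin φ sin δ = 0.0171, cos φ cos δ cos H = 0.6546, so cos θ_z = 0.6717.
Air mass m = 1/cos θ_z = 1/0.6717 = 1.489; τ^m = 0.73^1.489 = 0.6259.
Surface direct beam = 1365 × 0.6717 × 0.6259 = 573.87 W/m².

574 W/m²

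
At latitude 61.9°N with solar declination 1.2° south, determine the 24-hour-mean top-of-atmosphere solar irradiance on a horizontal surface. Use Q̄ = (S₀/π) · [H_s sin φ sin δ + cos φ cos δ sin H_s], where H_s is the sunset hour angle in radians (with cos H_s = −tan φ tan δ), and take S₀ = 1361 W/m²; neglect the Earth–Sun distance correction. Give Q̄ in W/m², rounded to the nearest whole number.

−tan φ tan δ = −(1.8728)(-0.0209) = 0.0391; H_s = arccos(0.0391) = 87.76°. In radians, H_s = 1.5317.
H_s sin φ sin δ = 1.5317 × 0.8821 × -0.0209 = -0.0282.
cos φ cos δ sin H_s = 0.4710 × 0.9998 × 0.9992 = 0.4705.
Q̄ = (1361/π) × (-0.0282 + 0.4705) = 433.22 × 0.4423 = 191.61 W/m².

192 W/m²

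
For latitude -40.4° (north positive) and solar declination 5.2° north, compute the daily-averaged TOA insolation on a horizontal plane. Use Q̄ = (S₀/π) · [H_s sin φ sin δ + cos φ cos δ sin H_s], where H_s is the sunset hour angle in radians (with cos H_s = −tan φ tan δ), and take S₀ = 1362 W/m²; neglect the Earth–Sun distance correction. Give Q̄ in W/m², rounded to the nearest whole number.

290 W/m²

The sunset hour angle satisfies cos H_s = −tan φ tan δ = 0.0775, giving H_s = 85.56°. In radians, H_s = 1.4933.
H_s sin φ sin δ = 1.4933 × -0.6481 × 0.0906 = -0.0877.
cos φ cos δ sin H_s = 0.7615 × 0.9959 × 0.9970 = 0.7561.
Q̄ = (1362/π) × (-0.0877 + 0.7561) = 433.54 × 0.6684 = 289.78 W/m².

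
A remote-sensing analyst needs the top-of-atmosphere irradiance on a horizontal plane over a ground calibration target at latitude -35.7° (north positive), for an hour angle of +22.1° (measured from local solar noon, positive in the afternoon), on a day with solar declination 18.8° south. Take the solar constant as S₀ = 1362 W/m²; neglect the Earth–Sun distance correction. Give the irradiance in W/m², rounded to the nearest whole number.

cos θ_z = sin φ sin δ + cos φ cos δ cos H = (-0.5835)(-0.3223) + (0.8121)(0.9466)(0.9265) = 0.9003.
Top-of-atmosphere irradiance = S₀ cos θ_z = 1362 × 0.9003 = 1226.21 W/m².

1226 W/m²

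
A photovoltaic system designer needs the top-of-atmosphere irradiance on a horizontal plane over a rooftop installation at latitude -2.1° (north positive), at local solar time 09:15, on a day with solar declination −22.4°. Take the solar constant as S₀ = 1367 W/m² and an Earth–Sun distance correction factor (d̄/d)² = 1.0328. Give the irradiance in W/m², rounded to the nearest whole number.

Hour angle H = 15° × (9.25 − 12) = -41.25°.
cos θ_z = sin(-2.1°) sin(-22.4°) + cos(-2.1°) cos(-22.4°) cos(-41.25°) = 0.0140 + 0.6946 = 0.7086.
Top-of-atmosphere irradiance = S₀ (d̄/d)² cos θ_z = 1367 × 1.0328 × 0.7086 = 1000.43 W/m².

1000 W/m²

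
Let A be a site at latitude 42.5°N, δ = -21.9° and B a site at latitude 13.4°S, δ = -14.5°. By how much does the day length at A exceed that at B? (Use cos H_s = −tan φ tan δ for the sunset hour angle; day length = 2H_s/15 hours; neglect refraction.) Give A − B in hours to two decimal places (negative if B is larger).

A: H_s = arccos(−tan 42.5° · tan -21.9°) = 68.39°, so 2H_s/15 = 9.1187 h.
B: H_s = arccos(−tan -13.4° · tan -14.5°) = 93.53°, so 2H_s/15 = 12.4707 h.
A − B = 9.1187 − 12.4707 = -3.3520 h.

-3.35 h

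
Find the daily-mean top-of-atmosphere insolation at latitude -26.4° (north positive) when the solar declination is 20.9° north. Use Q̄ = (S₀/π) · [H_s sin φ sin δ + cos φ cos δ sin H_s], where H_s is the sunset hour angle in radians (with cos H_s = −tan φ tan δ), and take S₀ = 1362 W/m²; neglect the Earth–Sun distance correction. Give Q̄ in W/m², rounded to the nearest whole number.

261 W/m²

The sunset hour angle satisfies cos H_s = −tan φ tan δ = 0.1896, giving H_s = 79.07°. In radians, H_s = 1.3800.
H_s sin φ sin δ = 1.3800 × -0.4446 × 0.3567 = -0.2189.
cos φ cos δ sin H_s = 0.8957 × 0.9342 × 0.9819 = 0.8216.
Q̄ = (1362/π) × (-0.2189 + 0.8216) = 433.54 × 0.6027 = 261.29 W/m².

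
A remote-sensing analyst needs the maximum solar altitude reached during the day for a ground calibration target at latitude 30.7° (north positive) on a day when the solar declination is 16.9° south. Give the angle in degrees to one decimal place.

42.4°

At local solar noon the hour angle is zero, so the elevation is 90° − |φ − δ| = 90° − |30.7° − (-16.9°)| = 90° − 47.6° = 42.4°.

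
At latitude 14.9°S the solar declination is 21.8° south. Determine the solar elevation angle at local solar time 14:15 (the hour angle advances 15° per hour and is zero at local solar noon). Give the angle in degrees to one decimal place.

Hour angle H = 15° × (14.25 − 12) = 33.75°.
cos θ_z = sin φ sin δ + cos φ cos δ cos H = (-0.2571)(-0.3714) + (0.9664)(0.9285)(0.8315) = 0.8416.
θ_z = arccos(0.8416) = 32.69°, so the elevation is 90° − 32.69° = 57.31°.

57.3°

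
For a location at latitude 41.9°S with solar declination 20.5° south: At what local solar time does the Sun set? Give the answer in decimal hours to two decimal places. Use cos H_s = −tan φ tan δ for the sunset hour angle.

−tan φ tan δ = −(-0.8972)(-0.3739) = -0.3355; H_s = arccos(-0.3355) = 109.60°.
Sunset is at 12 + H_s/15 = 12 + 7.307 = 19.307 h local solar time.

19.31 h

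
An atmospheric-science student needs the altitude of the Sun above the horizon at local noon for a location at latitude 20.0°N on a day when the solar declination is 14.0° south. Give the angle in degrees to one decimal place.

At local solar noon the hour angle is zero, so the elevation is 90° − |φ − δ| = 90° − |20.0° − (-14.0°)| = 90° − 34.0° = 56.0°.

56.0°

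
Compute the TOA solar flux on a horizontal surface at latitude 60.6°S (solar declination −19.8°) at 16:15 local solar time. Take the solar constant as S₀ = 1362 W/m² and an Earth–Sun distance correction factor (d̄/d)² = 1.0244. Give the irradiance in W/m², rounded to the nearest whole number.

Hour angle H = 15° × (16.25 − 12) = 63.75°.
cos θ_z = sin(-60.6°) sin(-19.8°) + cos(-60.6°) cos(-19.8°) cos(63.75°) = 0.2951 + 0.2043 = 0.4994.
Top-of-atmosphere irradiance = S₀ (d̄/d)² cos θ_z = 1362 × 1.0244 × 0.4994 = 696.78 W/m².

697 W/m²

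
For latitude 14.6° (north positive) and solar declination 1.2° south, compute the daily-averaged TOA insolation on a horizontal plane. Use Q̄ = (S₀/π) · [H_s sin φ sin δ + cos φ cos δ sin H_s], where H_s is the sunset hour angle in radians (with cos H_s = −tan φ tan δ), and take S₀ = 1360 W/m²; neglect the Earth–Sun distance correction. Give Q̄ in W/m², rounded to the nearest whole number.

415 W/m²

−tan φ tan δ = −(0.2605)(-0.0209) = 0.0054; H_s = arccos(0.0054) = 89.69°. In radians, H_s = 1.5654.
H_s sin φ sin δ = 1.5654 × 0.2521 × -0.0209 = -0.0082.
cos φ cos δ sin H_s = 0.9677 × 0.9998 × 1.0000 = 0.9675.
Q̄ = (1360/π) × (-0.0082 + 0.9675) = 432.90 × 0.9593 = 415.28 W/m².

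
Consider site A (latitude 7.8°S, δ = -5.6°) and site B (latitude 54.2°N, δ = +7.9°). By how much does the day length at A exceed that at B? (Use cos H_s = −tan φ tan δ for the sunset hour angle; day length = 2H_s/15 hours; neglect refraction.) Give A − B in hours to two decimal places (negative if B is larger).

A: H_s = arccos(−tan -7.8° · tan -5.6°) = 90.77°, so 2H_s/15 = 12.1027 h.
B: H_s = arccos(−tan 54.2° · tan 7.9°) = 101.09°, so 2H_s/15 = 13.4787 h.
A − B = 12.1027 − 13.4787 = -1.3760 h.

-1.38 h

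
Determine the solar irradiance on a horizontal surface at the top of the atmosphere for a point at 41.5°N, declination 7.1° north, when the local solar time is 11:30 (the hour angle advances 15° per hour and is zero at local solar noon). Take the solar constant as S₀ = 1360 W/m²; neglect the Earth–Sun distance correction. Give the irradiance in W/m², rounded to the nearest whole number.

1114 W/m²

Hour angle H = 15° × (11.5 − 12) = -7.50°.
With φ = 41.5°, δ = 7.1°, H = -7.50°: sin φ sin δ = 0.0819, cos φ cos δ cos H = 0.7369, so cos θ_z = 0.8188.
Top-of-atmosphere irradiance = S₀ cos θ_z = 1360 × 0.8188 = 1113.57 W/m².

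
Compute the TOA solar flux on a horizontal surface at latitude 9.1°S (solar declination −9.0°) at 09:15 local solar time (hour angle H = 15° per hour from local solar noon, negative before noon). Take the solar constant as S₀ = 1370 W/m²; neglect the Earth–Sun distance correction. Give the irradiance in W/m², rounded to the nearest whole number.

Hour angle H = 15° × (9.25 − 12) = -41.25°.
With φ = -9.1°, δ = -9.0°, H = -41.25°: sin φ sin δ = 0.0247, cos φ cos δ cos H = 0.7332, so cos θ_z = 0.7579.
Top-of-atmosphere irradiance = S₀ cos θ_z = 1370 × 0.7579 = 1038.32 W/m².

1038 W/m²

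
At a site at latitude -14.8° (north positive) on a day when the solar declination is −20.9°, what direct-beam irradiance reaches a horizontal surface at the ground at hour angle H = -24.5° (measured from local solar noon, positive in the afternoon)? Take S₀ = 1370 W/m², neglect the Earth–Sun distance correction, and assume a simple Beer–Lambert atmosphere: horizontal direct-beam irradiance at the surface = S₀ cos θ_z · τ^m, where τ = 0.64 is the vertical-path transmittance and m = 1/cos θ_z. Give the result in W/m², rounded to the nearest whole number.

With φ = -14.8°, δ = -20.9°, H = -24.50°: sin φ sin δ = 0.0911, cos φ cos δ cos H = 0.8219, so cos θ_z = 0.9130.
Air mass m = 1/cos θ_z = 1/0.9130 = 1.095; τ^m = 0.64^1.095 = 0.6134.
Surface direct beam = 1370 × 0.9130 × 0.6134 = 767.25 W/m².

767 W/m²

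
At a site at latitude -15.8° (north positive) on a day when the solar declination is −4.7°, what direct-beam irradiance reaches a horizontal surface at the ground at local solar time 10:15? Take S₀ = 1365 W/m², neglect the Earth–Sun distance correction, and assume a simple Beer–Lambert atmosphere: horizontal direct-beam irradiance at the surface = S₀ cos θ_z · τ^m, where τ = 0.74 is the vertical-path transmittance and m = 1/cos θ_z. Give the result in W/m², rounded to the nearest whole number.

856 W/m²

Hour angle H = 15° × (10.25 − 12) = -26.25°.
cos θ_z = sin φ sin δ + cos φ cos δ cos H = (-0.2723)(-0.0819) + (0.9622)(0.9966)(0.8969) = 0.8824.
Air mass m = 1/cos θ_z = 1/0.8824 = 1.133; τ^m = 0.74^1.133 = 0.7110.
Surface direct beam = 1365 × 0.8824 × 0.7110 = 856.38 W/m².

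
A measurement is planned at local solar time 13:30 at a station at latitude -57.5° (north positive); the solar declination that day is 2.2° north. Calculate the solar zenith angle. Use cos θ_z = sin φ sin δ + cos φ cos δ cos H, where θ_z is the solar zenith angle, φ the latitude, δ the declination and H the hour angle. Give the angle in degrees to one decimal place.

62.4°

Hour angle H = 15° × (13.5 − 12) = 22.50°.
cos θ_z = sin φ sin δ + cos φ cos δ cos H = (-0.8434)(0.0384) + (0.5373)(0.9993)(0.9239) = 0.4637.
θ_z = arccos(0.4637) = 62.37°.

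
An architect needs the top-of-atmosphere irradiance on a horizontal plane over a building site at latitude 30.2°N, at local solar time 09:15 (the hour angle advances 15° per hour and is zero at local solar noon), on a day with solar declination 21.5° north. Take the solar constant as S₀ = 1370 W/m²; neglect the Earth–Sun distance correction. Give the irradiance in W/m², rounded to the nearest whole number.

Hour angle H = 15° × (9.25 − 12) = -41.25°.
With φ = 30.2°, δ = 21.5°, H = -41.25°: sin φ sin δ = 0.1844, cos φ cos δ cos H = 0.6046, so cos θ_z = 0.7890.
Top-of-atmosphere irradiance = S₀ cos θ_z = 1370 × 0.7890 = 1080.93 W/m².

1081 W/m²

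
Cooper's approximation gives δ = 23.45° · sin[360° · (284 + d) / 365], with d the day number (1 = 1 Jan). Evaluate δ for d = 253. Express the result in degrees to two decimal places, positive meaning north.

+4.22°

360 × (284 + 253) / 365 = 529.644°; sin(529.644°) = 0.1798.
δ = 23.45 × 0.1798 = 4.216° ≈ +4.22°.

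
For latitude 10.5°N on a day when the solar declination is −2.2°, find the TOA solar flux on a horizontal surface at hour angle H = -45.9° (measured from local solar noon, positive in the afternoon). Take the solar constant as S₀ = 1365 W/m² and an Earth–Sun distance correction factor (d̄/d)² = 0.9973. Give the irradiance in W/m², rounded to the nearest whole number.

With φ = 10.5°, δ = -2.2°, H = -45.90°: sin φ sin δ = -0.0070, cos φ cos δ cos H = 0.6838, so cos θ_z = 0.6768.
Top-of-atmosphere irradiance = S₀ (d̄/d)² cos θ_z = 1365 × 0.9973 × 0.6768 = 921.34 W/m².

921 W/m²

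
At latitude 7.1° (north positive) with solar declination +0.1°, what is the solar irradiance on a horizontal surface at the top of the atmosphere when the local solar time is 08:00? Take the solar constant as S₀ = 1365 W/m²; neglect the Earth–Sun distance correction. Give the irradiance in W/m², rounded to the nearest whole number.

Hour angle H = 15° × (8 − 12) = -60.00°.
cos θ_z = sin(7.1°) sin(0.1°) + cos(7.1°) cos(0.1°) cos(-60.00°) = 0.0002 + 0.4962 = 0.4964.
Top-of-atmosphere irradiance = S₀ cos θ_z = 1365 × 0.4964 = 677.59 W/m².

678 W/m²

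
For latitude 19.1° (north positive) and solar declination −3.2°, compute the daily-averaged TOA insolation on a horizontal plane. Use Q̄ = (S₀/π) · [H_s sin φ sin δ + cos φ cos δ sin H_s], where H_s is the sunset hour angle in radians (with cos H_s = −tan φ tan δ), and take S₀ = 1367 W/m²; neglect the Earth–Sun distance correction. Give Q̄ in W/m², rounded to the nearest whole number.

398 W/m²

−tan φ tan δ = −(0.3463)(-0.0559) = 0.0194; H_s = arccos(0.0194) = 88.89°. In radians, H_s = 1.5514.
H_s sin φ sin δ = 1.5514 × 0.3272 × -0.0558 = -0.0283.
cos φ cos δ sin H_s = 0.9449 × 0.9984 × 0.9998 = 0.9432.
Q̄ = (1367/π) × (-0.0283 + 0.9432) = 435.13 × 0.9149 = 398.10 W/m².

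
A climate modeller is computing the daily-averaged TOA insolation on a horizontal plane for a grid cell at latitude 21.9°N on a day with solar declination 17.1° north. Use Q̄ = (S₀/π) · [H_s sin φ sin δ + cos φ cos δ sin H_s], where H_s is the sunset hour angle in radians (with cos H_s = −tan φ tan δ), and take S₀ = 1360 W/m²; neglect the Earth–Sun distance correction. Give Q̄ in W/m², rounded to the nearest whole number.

461 W/m²

The sunset hour angle satisfies cos H_s = −tan φ tan δ = -0.1237, giving H_s = 97.11°. In radians, H_s = 1.6949.
H_s sin φ sin δ = 1.6949 × 0.3730 × 0.2940 = 0.1859.
cos φ cos δ sin H_s = 0.9278 × 0.9558 × 0.9923 = 0.8800.
Q̄ = (1360/π) × (0.1859 + 0.8800) = 432.90 × 1.0659 = 461.43 W/m².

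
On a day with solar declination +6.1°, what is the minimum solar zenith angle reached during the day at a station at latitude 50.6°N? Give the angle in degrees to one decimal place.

44.5°

At local solar noon the hour angle is zero, so the zenith angle is |φ − δ| = |50.6° − (6.1°)| = 44.5°.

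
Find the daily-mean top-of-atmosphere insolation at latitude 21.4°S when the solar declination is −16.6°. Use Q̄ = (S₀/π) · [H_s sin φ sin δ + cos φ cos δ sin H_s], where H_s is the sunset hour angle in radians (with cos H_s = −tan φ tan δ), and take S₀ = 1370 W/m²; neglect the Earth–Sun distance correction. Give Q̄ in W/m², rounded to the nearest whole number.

The sunset hour angle satisfies cos H_s = −tan φ tan δ = -0.1168, giving H_s = 96.71°. In radians, H_s = 1.6879.
H_s sin φ sin δ = 1.6879 × -0.3649 × -0.2857 = 0.1760.
cos φ cos δ sin H_s = 0.9311 × 0.9583 × 0.9932 = 0.8862.
Q̄ = (1370/π) × (0.1760 + 0.8862) = 436.08 × 1.0622 = 463.20 W/m².

463 W/m²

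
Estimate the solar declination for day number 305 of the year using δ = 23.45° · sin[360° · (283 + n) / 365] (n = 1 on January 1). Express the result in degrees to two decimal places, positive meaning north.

-15.06°

360 × (283 + 305) / 365 = 579.945°; sin(579.945°) = -0.6421.
δ = 23.45 × -0.6421 = -15.057° ≈ -15.06°.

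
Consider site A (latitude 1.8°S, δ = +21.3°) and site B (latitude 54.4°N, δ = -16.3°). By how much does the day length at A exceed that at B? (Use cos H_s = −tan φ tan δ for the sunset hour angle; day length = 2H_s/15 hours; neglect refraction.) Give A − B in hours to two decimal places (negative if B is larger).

+3.12 h

A: H_s = arccos(−tan -1.8° · tan 21.3°) = 89.30°, so 2H_s/15 = 11.9067 h.
B: H_s = arccos(−tan 54.4° · tan -16.3°) = 65.89°, so 2H_s/15 = 8.7853 h.
A − B = 11.9067 − 8.7853 = 3.1214 h.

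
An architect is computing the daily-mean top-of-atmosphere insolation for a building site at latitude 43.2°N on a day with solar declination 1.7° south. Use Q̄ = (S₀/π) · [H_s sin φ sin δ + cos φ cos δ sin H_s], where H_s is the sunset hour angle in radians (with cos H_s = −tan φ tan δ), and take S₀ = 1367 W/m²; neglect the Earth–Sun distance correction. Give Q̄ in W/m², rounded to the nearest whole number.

−tan φ tan δ = −(0.9391)(-0.0297) = 0.0279; H_s = arccos(0.0279) = 88.40°. In radians, H_s = 1.5429.
H_s sin φ sin δ = 1.5429 × 0.6845 × -0.0297 = -0.0314.
cos φ cos δ sin H_s = 0.7290 × 0.9996 × 0.9996 = 0.7284.
Q̄ = (1367/π) × (-0.0314 + 0.7284) = 435.13 × 0.6970 = 303.29 W/m².

303 W/m²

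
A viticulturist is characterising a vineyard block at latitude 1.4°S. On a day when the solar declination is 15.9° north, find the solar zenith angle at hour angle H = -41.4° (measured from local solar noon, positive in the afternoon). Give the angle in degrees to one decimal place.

With φ = -1.4°, δ = 15.9°, H = -41.40°: sin φ sin δ = -0.0067, cos φ cos δ cos H = 0.7212, so cos θ_z = 0.7145.
θ_z = arccos(0.7145) = 44.40°.

44.4°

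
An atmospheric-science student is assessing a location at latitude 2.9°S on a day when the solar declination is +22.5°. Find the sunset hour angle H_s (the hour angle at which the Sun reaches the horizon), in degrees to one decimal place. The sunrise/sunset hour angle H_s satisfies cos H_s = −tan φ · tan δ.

−tan φ tan δ = −(-0.0507)(0.4142) = 0.0210; H_s = arccos(0.0210) = 88.80°.

88.8°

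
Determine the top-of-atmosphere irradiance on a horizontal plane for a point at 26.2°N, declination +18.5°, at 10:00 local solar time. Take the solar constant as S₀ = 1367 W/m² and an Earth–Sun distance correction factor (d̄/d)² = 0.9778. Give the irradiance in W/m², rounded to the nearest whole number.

1172 W/m²

Hour angle H = 15° × (10 − 12) = -30.00°.
cos θ_z = sin φ sin δ + cos φ cos δ cos H = (0.4415)(0.3173) + (0.8973)(0.9483)(0.8660) = 0.8770.
Top-of-atmosphere irradiance = S₀ (d̄/d)² cos θ_z = 1367 × 0.9778 × 0.8770 = 1172.24 W/m².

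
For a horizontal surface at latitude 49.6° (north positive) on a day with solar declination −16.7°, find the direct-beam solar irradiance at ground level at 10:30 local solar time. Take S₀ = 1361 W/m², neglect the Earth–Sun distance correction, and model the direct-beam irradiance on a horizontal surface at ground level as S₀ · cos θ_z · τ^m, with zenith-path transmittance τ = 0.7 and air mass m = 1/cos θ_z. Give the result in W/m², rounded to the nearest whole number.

177 W/m²

Hour angle H = 15° × (10.5 − 12) = -22.50°.
cos θ_z = sin(49.6°) sin(-16.7°) + cos(49.6°) cos(-16.7°) cos(-22.50°) = -0.2188 + 0.5735 = 0.3547.
Air mass m = 1/cos θ_z = 1/0.3547 = 2.819; τ^m = 0.7^2.819 = 0.3659.
Surface direct beam = 1361 × 0.3547 × 0.3659 = 176.64 W/m².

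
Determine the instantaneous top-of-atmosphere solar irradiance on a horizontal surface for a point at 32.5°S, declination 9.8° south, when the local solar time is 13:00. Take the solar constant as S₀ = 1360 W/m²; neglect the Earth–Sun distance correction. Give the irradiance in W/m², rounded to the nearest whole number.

1216 W/m²

Hour angle H = 15° × (13 − 12) = 15.00°.
With φ = -32.5°, δ = -9.8°, H = 15.00°: sin φ sin δ = 0.0915, cos φ cos δ cos H = 0.8028, so cos θ_z = 0.8943.
Top-of-atmosphere irradiance = S₀ cos θ_z = 1360 × 0.8943 = 1216.25 W/m².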